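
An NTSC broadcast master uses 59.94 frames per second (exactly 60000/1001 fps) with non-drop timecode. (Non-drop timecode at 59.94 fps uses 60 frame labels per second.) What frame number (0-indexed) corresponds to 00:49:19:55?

Total seconds to the label: (0 × 3600 + 49 × 60 + 19) = 2959.
Frame index = 2959 × 60 + 55 = 177595.

177595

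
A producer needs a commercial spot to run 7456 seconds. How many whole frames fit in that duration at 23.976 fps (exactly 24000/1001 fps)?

Frames = 7456 × 24000/1001 = 178944000/1001 ≈ 178765.2348.
Complete frames: 178765.

178765 frames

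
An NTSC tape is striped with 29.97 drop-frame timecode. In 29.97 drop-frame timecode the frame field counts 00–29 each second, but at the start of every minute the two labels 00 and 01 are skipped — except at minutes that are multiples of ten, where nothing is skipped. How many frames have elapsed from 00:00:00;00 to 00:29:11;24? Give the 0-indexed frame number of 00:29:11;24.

52500

As if non-drop at 30 labels/s: (0 × 3600 + 29 × 60 + 11) × 30 + 24 = 52554.
Minute boundaries passed: 29; those not divisible by 10: 29 − 2 = 27; dropped labels = 2 × 27 = 54.
Actual frame index = 52554 − 54 = 52500.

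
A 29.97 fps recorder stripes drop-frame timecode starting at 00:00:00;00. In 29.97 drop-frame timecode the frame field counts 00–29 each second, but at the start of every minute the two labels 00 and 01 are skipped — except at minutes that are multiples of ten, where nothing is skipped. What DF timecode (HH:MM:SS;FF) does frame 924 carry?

00:00:30;24

Each 10-minute DF block holds 10 × 60 × 30 − 9 × 2 = 17982 frames. 924 ÷ 17982 → 0 full blocks, remainder 924.
Within the partial block the first minute is 1800 frames and each further minute 1798, so 0 further minute boundaries passed. Total skipped labels = 18 × 0 + 2 × 0 = 0.
Non-drop label index = 924 + 0 = 924; at 30 labels/s that is 00:00:30:24, i.e. DF 00:00:30;24.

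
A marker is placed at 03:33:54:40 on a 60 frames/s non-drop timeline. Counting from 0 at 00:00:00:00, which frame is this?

frame 770080

Total seconds to the label: (3 × 3600 + 33 × 60 + 54) = 12834.
Frame index = 12834 × 60 + 40 = 770080.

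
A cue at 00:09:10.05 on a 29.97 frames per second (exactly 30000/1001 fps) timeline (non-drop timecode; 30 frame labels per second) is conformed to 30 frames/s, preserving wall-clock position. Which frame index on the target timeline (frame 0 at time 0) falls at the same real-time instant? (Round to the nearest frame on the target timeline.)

Source frame index: (0×3600 + 9×60 + 10) × 30 + 5 = 16505.
Real time: 16505 / (30000/1001) = 3304301/6000 s.
Target frame: (3304301/6000) × (30) = 3304301/200 ≈ 16521.505 → 16522.

frame 16522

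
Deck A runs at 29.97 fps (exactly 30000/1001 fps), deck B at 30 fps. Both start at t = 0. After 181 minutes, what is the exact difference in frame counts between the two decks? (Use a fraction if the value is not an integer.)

181 min = 10860 s.
A emits 30000/1001 × 10860 = 325800000/1001 frames; B emits 30 × 10860 = 325800.
Difference = 325800/1001 frames (≈ 325.4745); B is ahead of A.

325800/1001 frames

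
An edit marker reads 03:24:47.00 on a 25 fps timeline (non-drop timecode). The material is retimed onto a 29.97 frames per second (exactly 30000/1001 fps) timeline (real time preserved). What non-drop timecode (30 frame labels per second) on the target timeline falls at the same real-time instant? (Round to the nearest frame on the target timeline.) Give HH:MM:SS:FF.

Source frame index: (3×3600 + 24×60 + 47) × 25 + 0 = 307175.
Real time: 307175 / (25) = 12287 s.
Target frame: (12287) × (30000/1001) = 33510000/91 ≈ 368241.758 → 368242.
At 30 labels/s: frame 368242 → 03:24:34:22.

03:24:34:22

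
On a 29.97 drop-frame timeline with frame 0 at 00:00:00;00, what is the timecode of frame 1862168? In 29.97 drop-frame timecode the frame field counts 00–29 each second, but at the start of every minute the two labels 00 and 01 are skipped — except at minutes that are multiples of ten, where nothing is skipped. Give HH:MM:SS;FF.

Each 10-minute DF block holds 10 × 60 × 30 − 9 × 2 = 17982 frames. 1862168 ÷ 17982 → 103 full blocks, remainder 10022.
Within the partial block the first minute is 1800 frames and each further minute 1798, so 5 further minute boundaries passed. Total skipped labels = 18 × 103 + 2 × 5 = 1864.
Non-drop label index = 1862168 + 1864 = 1864032; at 30 labels/s that is 17:15:34:12, i.e. DF 17:15:34;12.

17:15:34;12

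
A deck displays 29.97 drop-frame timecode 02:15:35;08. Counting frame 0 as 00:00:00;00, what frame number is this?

243814

As if non-drop at 30 labels/s: (2 × 3600 + 15 × 60 + 35) × 30 + 8 = 244058.
Minute boundaries passed: 135; those not divisible by 10: 135 − 13 = 122; dropped labels = 2 × 122 = 244.
Actual frame index = 244058 − 244 = 243814.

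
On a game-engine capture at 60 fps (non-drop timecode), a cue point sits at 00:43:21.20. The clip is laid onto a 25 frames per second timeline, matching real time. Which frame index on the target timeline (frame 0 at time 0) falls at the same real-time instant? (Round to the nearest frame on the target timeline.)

Source frame index: (0×3600 + 43×60 + 21) × 60 + 20 = 156080.
Real time: 156080 / (60) = 7804/3 s.
Target frame: (7804/3) × (25) = 195100/3 ≈ 65033.333 → 65033.

frame 65033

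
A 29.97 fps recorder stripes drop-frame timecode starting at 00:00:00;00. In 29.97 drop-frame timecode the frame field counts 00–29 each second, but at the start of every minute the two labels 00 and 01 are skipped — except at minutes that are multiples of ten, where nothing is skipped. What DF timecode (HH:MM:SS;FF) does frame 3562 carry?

00:01:58;24

Each 10-minute DF block holds 10 × 60 × 30 − 9 × 2 = 17982 frames. 3562 ÷ 17982 → 0 full blocks, remainder 3562.
Within the partial block the first minute is 1800 frames and each further minute 1798, so 1 further minute boundary passed. Total skipped labels = 18 × 0 + 2 × 1 = 2.
Non-drop label index = 3562 + 2 = 3564; at 30 labels/s that is 00:01:58:24, i.e. DF 00:01:58;24.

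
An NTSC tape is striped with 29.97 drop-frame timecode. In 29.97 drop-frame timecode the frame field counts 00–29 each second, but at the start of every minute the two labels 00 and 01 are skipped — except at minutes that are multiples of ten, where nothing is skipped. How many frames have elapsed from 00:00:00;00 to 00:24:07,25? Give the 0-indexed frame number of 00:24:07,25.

43391

Complete 10-minute blocks: 2, each 17982 frames → 35964.
Remaining 4 whole minutes in the current block: 1800 + 3 × 1798 = 7194 frames.
Within the current minute: 7 × 30 + 25 − 2 = 233 (labels ;00/;01 skipped at this minute). Total = 35964 + 7194 + 233 = 43391.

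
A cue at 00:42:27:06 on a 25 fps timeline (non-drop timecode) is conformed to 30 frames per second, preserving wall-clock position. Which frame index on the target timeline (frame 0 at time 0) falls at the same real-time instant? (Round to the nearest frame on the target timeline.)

Source frame index: (0×3600 + 42×60 + 27) × 25 + 6 = 63681.
Real time: 63681 / (25) = 63681/25 s.
Target frame: (63681/25) × (30) = 382086/5 ≈ 76417.200 → 76417.

frame 76417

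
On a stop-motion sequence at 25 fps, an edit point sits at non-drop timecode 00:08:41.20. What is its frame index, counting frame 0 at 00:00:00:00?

13045

Total seconds to the label: (0 × 3600 + 8 × 60 + 41) = 521.
Frame index = 521 × 25 + 20 = 13045.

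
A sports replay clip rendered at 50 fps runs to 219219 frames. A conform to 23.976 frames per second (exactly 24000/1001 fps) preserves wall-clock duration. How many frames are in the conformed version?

Target frames = source frames × (target rate / source rate) = 219219 × (24000/1001)/(50) = 219219 × 480/1001 = 105120.

105120 frames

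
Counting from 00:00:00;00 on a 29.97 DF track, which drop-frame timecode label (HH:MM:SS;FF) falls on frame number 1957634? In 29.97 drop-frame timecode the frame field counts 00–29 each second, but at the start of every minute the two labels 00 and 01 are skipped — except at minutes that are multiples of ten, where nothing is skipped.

18:08:39;24

Ten DF minutes hold 17982 frames, so frame 1957634 lies in block 108 (frames 1942056–1960037) with 15578 frames into that block.
The block's first minute is 1800 frames and the rest 1798 each; 15578 frames reaches minute 8, so 108 × 18 + 8 × 2 = 1960 labels have been skipped so far.
Adding those back, label number 1957634 + 1960 = 1959594 at 30 labels/s is 65319 s + 24 f = 18 h 8 min 39 s frame 24, i.e. 18:08:39;24.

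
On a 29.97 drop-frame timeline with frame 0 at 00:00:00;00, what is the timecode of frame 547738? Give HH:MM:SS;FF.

05:04:36;06

Ten DF minutes hold 17982 frames, so frame 547738 lies in block 30 (frames 539460–557441) with 8278 frames into that block.
The block's first minute is 1800 frames and the rest 1798 each; 8278 frames reaches minute 4, so 30 × 18 + 4 × 2 = 548 labels have been skipped so far.
Adding those back, label number 547738 + 548 = 548286 at 30 labels/s is 18276 s + 6 f = 5 h 4 min 36 s frame 6, i.e. 05:04:36;06.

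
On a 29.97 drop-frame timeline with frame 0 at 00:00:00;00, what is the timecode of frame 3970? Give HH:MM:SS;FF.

Each 10-minute DF block holds 10 × 60 × 30 − 9 × 2 = 17982 frames. 3970 ÷ 17982 → 0 full blocks, remainder 3970.
Within the partial block the first minute is 1800 frames and each further minute 1798, so 2 further minute boundaries passed. Total skipped labels = 18 × 0 + 2 × 2 = 4.
Non-drop label index = 3970 + 4 = 3974; at 30 labels/s that is 00:02:12:14, i.e. DF 00:02:12;14.

00:02:12;14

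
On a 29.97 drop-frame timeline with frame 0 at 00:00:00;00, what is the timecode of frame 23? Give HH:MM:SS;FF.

00:00:00;23

Ten DF minutes hold 17982 frames, so frame 23 lies in block 0 (frames 0–17981) with 23 frames into that block.
The block's first minute is 1800 frames and the rest 1798 each; 23 frames reaches minute 0, so 0 × 18 + 0 × 2 = 0 labels have been skipped so far.
Adding those back, label number 23 + 0 = 23 at 30 labels/s is 0 s + 23 f = 0 h 0 min 0 s frame 23, i.e. 00:00:00;23.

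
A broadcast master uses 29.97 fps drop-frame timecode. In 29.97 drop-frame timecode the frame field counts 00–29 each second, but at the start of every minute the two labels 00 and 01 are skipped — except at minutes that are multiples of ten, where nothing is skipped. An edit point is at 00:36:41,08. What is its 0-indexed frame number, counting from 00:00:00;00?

Complete 10-minute blocks: 3, each 17982 frames → 53946.
Remaining 6 whole minutes in the current block: 1800 + 5 × 1798 = 10790 frames.
Within the current minute: 41 × 30 + 8 − 2 = 1236 (labels ;00/;01 skipped at this minute). Total = 53946 + 10790 + 1236 = 65972.

65972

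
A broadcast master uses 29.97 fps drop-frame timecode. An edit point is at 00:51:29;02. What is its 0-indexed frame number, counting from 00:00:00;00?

Complete 10-minute blocks: 5, each 17982 frames → 89910.
Remaining 1 whole minute in the current block: 1800 + 0 × 1798 = 1800 frames.
Within the current minute: 29 × 30 + 2 − 2 = 870 (labels ;00/;01 skipped at this minute). Total = 89910 + 1800 + 870 = 92580.

92580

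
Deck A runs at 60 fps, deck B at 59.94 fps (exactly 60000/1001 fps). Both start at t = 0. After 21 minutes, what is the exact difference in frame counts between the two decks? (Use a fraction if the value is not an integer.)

10800/143 frames

21 min = 1260 s.
A emits 60 × 1260 = 75600 frames; B emits 60000/1001 × 1260 = 10800000/143.
Difference = 10800/143 frames (≈ 75.5245); B is behind A.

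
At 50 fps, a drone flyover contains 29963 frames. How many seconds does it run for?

599.26 seconds

Running time = 29963 / (50) = 599.26 s.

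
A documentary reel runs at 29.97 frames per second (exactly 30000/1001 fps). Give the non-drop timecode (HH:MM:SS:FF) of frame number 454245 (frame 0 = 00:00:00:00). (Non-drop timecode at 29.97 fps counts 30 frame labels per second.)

04:12:21:15

454245 ÷ 30 = 15141 full seconds, remainder 15 frames.
15141 s = 4 h 12 min 21 s.
Timecode: 04:12:21:15.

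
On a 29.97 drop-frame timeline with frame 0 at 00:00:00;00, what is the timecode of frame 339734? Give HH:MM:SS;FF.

03:08:55;24

Ten DF minutes hold 17982 frames, so frame 339734 lies in block 18 (frames 323676–341657) with 16058 frames into that block.
The block's first minute is 1800 frames and the rest 1798 each; 16058 frames reaches minute 8, so 18 × 18 + 8 × 2 = 340 labels have been skipped so far.
Adding those back, label number 339734 + 340 = 340074 at 30 labels/s is 11335 s + 24 f = 3 h 8 min 55 s frame 24, i.e. 03:08:55;24.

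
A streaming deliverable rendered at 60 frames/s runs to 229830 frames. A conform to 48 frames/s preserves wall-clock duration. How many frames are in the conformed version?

183864 frames

Target frames = source frames × (target rate / source rate) = 229830 × (48)/(60) = 229830 × 4/5 = 183864.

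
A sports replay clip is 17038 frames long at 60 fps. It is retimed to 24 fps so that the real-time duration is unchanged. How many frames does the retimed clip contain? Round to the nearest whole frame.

6815 frames

Frames at target rate = 17038 × (24) / (60) = 34076/5 ≈ 6815.200.
Nearest whole frame: 6815.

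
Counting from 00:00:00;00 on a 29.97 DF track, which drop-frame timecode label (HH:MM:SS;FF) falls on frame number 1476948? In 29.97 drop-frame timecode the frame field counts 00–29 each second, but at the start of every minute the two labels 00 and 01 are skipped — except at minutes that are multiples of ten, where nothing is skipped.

13:41:20;26

Ten DF minutes hold 17982 frames, so frame 1476948 lies in block 82 (frames 1474524–1492505) with 2424 frames into that block.
The block's first minute is 1800 frames and the rest 1798 each; 2424 frames reaches minute 1, so 82 × 18 + 1 × 2 = 1478 labels have been skipped so far.
Adding those back, label number 1476948 + 1478 = 1478426 at 30 labels/s is 49280 s + 26 f = 13 h 41 min 20 s frame 26, i.e. 13:41:20;26.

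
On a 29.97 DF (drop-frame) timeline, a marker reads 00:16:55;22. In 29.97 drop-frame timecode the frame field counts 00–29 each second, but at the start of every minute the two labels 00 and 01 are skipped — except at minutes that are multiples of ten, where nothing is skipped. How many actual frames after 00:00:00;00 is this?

Complete 10-minute blocks: 1, each 17982 frames → 17982.
Remaining 6 whole minutes in the current block: 1800 + 5 × 1798 = 10790 frames.
Within the current minute: 55 × 30 + 22 − 2 = 1670 (labels ;00/;01 skipped at this minute). Total = 17982 + 10790 + 1670 = 30442.

30442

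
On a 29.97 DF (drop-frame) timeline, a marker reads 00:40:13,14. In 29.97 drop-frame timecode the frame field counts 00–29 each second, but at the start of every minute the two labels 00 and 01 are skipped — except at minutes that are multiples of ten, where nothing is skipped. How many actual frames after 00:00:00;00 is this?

Complete 10-minute blocks: 4, each 17982 frames → 71928.
Remaining 0 whole minutes in the current block: 0 frames.
Within the current minute: 13 × 30 + 14 = 404. Total = 71928 + 0 + 404 = 72332.

72332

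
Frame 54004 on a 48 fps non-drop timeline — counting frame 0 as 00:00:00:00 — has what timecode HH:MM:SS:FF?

00:18:45:04

54004 ÷ 48 = 1125 full seconds, remainder 4 frames.
1125 s = 0 h 18 min 45 s.
Timecode: 00:18:45:04.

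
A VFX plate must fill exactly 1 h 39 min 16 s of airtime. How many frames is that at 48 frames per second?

1 h 39 min 16 s = 5956 s.
Frames = 5956 × 48 = 285888.

285888 frames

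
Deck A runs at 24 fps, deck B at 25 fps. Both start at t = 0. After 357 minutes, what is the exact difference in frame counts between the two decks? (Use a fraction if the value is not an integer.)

21420 frames

357 min = 21420 s.
A emits 24 × 21420 = 514080 frames; B emits 25 × 21420 = 535500.
Difference = 21420 frames; B is ahead of A.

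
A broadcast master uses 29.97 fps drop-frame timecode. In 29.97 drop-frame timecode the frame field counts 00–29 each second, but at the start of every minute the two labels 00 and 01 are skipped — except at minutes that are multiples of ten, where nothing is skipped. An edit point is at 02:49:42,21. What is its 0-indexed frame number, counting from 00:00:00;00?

305175

As if non-drop at 30 labels/s: (2 × 3600 + 49 × 60 + 42) × 30 + 21 = 305481.
Minute boundaries passed: 169; those not divisible by 10: 169 − 16 = 153; dropped labels = 2 × 153 = 306.
Actual frame index = 305481 − 306 = 305175.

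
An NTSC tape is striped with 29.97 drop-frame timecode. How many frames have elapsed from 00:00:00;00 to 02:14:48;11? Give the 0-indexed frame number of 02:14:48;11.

As if non-drop at 30 labels/s: (2 × 3600 + 14 × 60 + 48) × 30 + 11 = 242651.
Minute boundaries passed: 134; those not divisible by 10: 134 − 13 = 121; dropped labels = 2 × 121 = 242.
Actual frame index = 242651 − 242 = 242409.

242409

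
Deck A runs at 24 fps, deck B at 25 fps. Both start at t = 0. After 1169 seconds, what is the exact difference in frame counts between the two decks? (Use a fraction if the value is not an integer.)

1169 frames

A emits 24 × 1169 = 28056 frames; B emits 25 × 1169 = 29225.
Difference = 1169 frames; B is ahead of A.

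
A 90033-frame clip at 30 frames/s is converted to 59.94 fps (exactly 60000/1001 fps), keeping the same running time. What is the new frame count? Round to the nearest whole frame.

179886 frames

Frames at target rate = 90033 × (60000/1001) / (30) = 180066000/1001 ≈ 179886.114.
Nearest whole frame: 179886.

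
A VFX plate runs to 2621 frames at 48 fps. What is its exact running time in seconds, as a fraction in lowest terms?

Running time = 2621 ÷ (48) = 2621 × 1/48 = 2621/48 s.

2621/48 seconds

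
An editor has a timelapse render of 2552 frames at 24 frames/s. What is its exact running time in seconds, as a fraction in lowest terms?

Running time = 2552 ÷ (24) = 2552 × 1/24 = 319/3 s.

319/3 seconds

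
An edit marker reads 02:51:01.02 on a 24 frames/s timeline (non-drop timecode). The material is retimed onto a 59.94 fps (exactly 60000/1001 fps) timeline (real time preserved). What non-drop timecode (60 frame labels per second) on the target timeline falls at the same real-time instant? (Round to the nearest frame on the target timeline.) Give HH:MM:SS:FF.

02:50:50:50

Source frame index: (2×3600 + 51×60 + 1) × 24 + 2 = 246266.
Real time: 246266 / (24) = 123133/12 s.
Target frame: (123133/12) × (60000/1001) = 615665000/1001 ≈ 615049.950 → 615050.
At 60 labels/s: frame 615050 → 02:50:50:50.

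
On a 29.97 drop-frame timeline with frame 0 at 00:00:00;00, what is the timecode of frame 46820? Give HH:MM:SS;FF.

00:26:02;08

Ten DF minutes hold 17982 frames, so frame 46820 lies in block 2 (frames 35964–53945) with 10856 frames into that block.
The block's first minute is 1800 frames and the rest 1798 each; 10856 frames reaches minute 6, so 2 × 18 + 6 × 2 = 48 labels have been skipped so far.
Adding those back, label number 46820 + 48 = 46868 at 30 labels/s is 1562 s + 8 f = 0 h 26 min 2 s frame 8, i.e. 00:26:02;08.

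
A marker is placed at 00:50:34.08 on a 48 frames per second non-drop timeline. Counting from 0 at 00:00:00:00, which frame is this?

Total seconds to the label: (0 × 3600 + 50 × 60 + 34) = 3034.
Frame index = 3034 × 48 + 8 = 145640.

145640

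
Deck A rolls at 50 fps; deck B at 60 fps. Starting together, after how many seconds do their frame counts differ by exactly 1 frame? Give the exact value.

0.1 seconds

The gap grows by |60 − 50| = 10 frames per second.
Time for a 1-frame gap: 1 ÷ (10) = 0.1 s.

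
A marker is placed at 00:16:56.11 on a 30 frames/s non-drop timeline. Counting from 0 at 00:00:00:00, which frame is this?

30491

Total seconds to the label: (0 × 3600 + 16 × 60 + 56) = 1016.
Frame index = 1016 × 30 + 11 = 30491.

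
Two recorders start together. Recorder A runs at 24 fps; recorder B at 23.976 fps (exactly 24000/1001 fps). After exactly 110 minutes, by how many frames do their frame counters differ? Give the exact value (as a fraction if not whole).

110 min = 6600 s.
A emits 24 × 6600 = 158400 frames; B emits 24000/1001 × 6600 = 14400000/91.
Difference = 14400/91 frames (≈ 158.2418); B is behind A.

14400/91 frames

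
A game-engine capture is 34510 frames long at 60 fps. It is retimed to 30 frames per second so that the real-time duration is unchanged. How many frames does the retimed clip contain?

Target frames = source frames × (target rate / source rate) = 34510 × (30)/(60) = 34510 × 1/2 = 17255.

17255 frames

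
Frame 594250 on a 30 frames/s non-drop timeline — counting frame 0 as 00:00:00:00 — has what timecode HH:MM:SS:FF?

594250 ÷ 30 = 19808 full seconds, remainder 10 frames.
19808 s = 5 h 30 min 8 s.
Timecode: 05:30:08:10.

05:30:08:10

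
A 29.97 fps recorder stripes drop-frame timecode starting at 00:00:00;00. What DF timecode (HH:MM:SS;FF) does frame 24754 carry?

Each 10-minute DF block holds 10 × 60 × 30 − 9 × 2 = 17982 frames. 24754 ÷ 17982 → 1 full block, remainder 6772.
Within the partial block the first minute is 1800 frames and each further minute 1798, so 3 further minute boundaries passed. Total skipped labels = 18 × 1 + 2 × 3 = 24.
Non-drop label index = 24754 + 24 = 24778; at 30 labels/s that is 00:13:45:28, i.e. DF 00:13:45;28.

00:13:45;28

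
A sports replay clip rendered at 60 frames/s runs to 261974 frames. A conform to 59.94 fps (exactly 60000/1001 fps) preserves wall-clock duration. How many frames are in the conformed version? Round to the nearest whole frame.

261712 frames

Frames at target rate = 261974 × (60000/1001) / (60) = 261974000/1001 ≈ 261712.288.
Nearest whole frame: 261712.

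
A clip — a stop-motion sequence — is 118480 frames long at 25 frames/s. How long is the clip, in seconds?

4739.2 seconds

Running time = 118480 / (25) = 4739.2 s.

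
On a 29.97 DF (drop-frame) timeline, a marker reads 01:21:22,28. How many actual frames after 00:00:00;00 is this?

As if non-drop at 30 labels/s: (1 × 3600 + 21 × 60 + 22) × 30 + 28 = 146488.
Minute boundaries passed: 81; those not divisible by 10: 81 − 8 = 73; dropped labels = 2 × 73 = 146.
Actual frame index = 146488 − 146 = 146342.

146342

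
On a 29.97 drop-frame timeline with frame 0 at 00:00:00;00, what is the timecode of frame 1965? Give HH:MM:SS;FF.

Each 10-minute DF block holds 10 × 60 × 30 − 9 × 2 = 17982 frames. 1965 ÷ 17982 → 0 full blocks, remainder 1965.
Within the partial block the first minute is 1800 frames and each further minute 1798, so 1 further minute boundary passed. Total skipped labels = 18 × 0 + 2 × 1 = 2.
Non-drop label index = 1965 + 2 = 1967; at 30 labels/s that is 00:01:05:17, i.e. DF 00:01:05;17.

00:01:05;17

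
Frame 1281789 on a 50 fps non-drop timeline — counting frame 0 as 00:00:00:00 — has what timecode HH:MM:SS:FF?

1281789 ÷ 50 = 25635 full seconds, remainder 39 frames.
25635 s = 7 h 7 min 15 s.
Timecode: 07:07:15:39.

07:07:15:39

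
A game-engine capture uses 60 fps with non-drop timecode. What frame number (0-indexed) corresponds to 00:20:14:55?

frame 72895

Total seconds to the label: (0 × 3600 + 20 × 60 + 14) = 1214.
Frame index = 1214 × 60 + 55 = 72895.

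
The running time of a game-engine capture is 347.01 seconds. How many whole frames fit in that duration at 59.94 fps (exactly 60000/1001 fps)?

20799 frames

Frames = 347.01 × 60000/1001 = 20820600/1001 ≈ 20799.8002.
Complete frames: 20799.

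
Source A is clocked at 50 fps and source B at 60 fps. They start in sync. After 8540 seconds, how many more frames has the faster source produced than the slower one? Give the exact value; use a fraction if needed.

85400 frames

A emits 50 × 8540 = 427000 frames; B emits 60 × 8540 = 512400.
Difference = 85400 frames; B is ahead of A.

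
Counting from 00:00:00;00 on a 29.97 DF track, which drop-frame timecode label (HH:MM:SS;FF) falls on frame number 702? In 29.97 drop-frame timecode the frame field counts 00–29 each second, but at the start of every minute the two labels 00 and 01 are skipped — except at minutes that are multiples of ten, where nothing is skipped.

Ten DF minutes hold 17982 frames, so frame 702 lies in block 0 (frames 0–17981) with 702 frames into that block.
The block's first minute is 1800 frames and the rest 1798 each; 702 frames reaches minute 0, so 0 × 18 + 0 × 2 = 0 labels have been skipped so far.
Adding those back, label number 702 + 0 = 702 at 30 labels/s is 23 s + 12 f = 0 h 0 min 23 s frame 12, i.e. 00:00:23;12.

00:00:23;12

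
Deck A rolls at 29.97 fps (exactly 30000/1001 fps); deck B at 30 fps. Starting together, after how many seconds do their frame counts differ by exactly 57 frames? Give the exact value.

1901.9 seconds

The gap grows by |30 − 30000/1001| = 30/1001 frames per second.
Time for a 57-frame gap: 57 ÷ (30/1001) = 1901.9 s.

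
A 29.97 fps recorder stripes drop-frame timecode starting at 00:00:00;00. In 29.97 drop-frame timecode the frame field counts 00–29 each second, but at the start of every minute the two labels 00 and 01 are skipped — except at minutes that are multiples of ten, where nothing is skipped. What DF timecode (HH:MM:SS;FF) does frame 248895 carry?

02:18:24;25

Each 10-minute DF block holds 10 × 60 × 30 − 9 × 2 = 17982 frames. 248895 ÷ 17982 → 13 full blocks, remainder 15129.
Within the partial block the first minute is 1800 frames and each further minute 1798, so 8 further minute boundaries passed. Total skipped labels = 18 × 13 + 2 × 8 = 250.
Non-drop label index = 248895 + 250 = 249145; at 30 labels/s that is 02:18:24:25, i.e. DF 02:18:24;25.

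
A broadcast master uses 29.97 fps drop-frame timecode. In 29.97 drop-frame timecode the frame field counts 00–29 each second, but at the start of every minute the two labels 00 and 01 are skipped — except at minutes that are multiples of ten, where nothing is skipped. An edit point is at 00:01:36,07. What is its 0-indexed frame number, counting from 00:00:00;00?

Complete 10-minute blocks: 0, each 17982 frames → 0.
Remaining 1 whole minute in the current block: 1800 + 0 × 1798 = 1800 frames.
Within the current minute: 36 × 30 + 7 − 2 = 1085 (labels ;00/;01 skipped at this minute). Total = 0 + 1800 + 1085 = 2885.

2885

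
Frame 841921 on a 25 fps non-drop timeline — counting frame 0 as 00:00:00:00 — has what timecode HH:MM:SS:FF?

09:21:16:21

841921 ÷ 25 = 33676 full seconds, remainder 21 frames.
33676 s = 9 h 21 min 16 s.
Timecode: 09:21:16:21.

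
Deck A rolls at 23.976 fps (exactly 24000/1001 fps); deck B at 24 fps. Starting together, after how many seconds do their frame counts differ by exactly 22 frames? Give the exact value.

The gap grows by |24 − 24000/1001| = 24/1001 frames per second.
Time for a 22-frame gap: 22 ÷ (24/1001) = 11011/12 s.

11011/12 seconds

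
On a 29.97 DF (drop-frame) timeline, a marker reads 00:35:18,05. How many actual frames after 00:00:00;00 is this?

63481

Complete 10-minute blocks: 3, each 17982 frames → 53946.
Remaining 5 whole minutes in the current block: 1800 + 4 × 1798 = 8992 frames.
Within the current minute: 18 × 30 + 5 − 2 = 543 (labels ;00/;01 skipped at this minute). Total = 53946 + 8992 + 543 = 63481.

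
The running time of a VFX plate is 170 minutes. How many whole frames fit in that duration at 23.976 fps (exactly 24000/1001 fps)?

170 min = 10200 s.
Frames = 10200 × 24000/1001 = 244800000/1001 ≈ 244555.4446.
Complete frames: 244555.

244555 frames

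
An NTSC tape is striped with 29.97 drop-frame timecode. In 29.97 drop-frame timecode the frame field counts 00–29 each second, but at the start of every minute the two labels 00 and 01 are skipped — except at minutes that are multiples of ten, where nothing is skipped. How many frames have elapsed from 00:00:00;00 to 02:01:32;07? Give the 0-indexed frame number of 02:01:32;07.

Complete 10-minute blocks: 12, each 17982 frames → 215784.
Remaining 1 whole minute in the current block: 1800 + 0 × 1798 = 1800 frames.
Within the current minute: 32 × 30 + 7 − 2 = 965 (labels ;00/;01 skipped at this minute). Total = 215784 + 1800 + 965 = 218549.

218549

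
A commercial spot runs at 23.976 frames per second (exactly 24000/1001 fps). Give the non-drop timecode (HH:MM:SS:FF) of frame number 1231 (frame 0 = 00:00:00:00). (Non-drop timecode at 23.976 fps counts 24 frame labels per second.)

1231 ÷ 24 = 51 full seconds, remainder 7 frames.
51 s = 0 h 0 min 51 s.
Timecode: 00:00:51:07.

00:00:51:07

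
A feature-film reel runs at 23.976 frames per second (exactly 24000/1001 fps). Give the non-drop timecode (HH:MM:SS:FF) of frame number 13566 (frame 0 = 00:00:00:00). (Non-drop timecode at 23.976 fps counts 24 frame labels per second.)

00:09:25:06

13566 ÷ 24 = 565 full seconds, remainder 6 frames.
565 s = 0 h 9 min 25 s.
Timecode: 00:09:25:06.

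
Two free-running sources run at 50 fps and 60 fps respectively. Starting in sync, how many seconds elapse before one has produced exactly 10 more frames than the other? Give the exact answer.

The gap grows by |60 − 50| = 10 frames per second.
Time for a 10-frame gap: 10 ÷ (10) = 1 s.

1 seconds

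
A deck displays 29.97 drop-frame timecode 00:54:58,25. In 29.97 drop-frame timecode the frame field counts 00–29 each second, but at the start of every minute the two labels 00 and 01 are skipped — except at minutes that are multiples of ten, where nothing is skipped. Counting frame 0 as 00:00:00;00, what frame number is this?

Complete 10-minute blocks: 5, each 17982 frames → 89910.
Remaining 4 whole minutes in the current block: 1800 + 3 × 1798 = 7194 frames.
Within the current minute: 58 × 30 + 25 − 2 = 1763 (labels ;00/;01 skipped at this minute). Total = 89910 + 7194 + 1763 = 98867.

98867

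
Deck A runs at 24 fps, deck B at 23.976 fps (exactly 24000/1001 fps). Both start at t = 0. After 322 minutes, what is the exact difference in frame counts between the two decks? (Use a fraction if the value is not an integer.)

322 min = 19320 s.
A emits 24 × 19320 = 463680 frames; B emits 24000/1001 × 19320 = 66240000/143.
Difference = 66240/143 frames (≈ 463.2168); B is behind A.

66240/143 frames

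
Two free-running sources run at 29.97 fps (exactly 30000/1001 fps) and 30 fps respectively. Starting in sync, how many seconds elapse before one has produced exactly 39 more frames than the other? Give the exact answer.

1301.3 seconds

The gap grows by |30 − 30000/1001| = 30/1001 frames per second.
Time for a 39-frame gap: 39 ÷ (30/1001) = 1301.3 s.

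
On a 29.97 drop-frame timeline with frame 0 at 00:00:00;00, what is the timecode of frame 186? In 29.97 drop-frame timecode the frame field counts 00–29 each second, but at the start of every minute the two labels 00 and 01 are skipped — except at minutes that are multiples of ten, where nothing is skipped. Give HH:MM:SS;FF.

Each 10-minute DF block holds 10 × 60 × 30 − 9 × 2 = 17982 frames. 186 ÷ 17982 → 0 full blocks, remainder 186.
Within the partial block the first minute is 1800 frames and each further minute 1798, so 0 further minute boundaries passed. Total skipped labels = 18 × 0 + 2 × 0 = 0.
Non-drop label index = 186 + 0 = 186; at 30 labels/s that is 00:00:06:06, i.e. DF 00:00:06;06.

00:00:06;06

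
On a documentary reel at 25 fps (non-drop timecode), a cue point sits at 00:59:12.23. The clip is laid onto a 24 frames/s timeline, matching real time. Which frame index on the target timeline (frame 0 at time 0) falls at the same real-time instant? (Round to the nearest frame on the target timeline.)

frame 85270

Source frame index: (0×3600 + 59×60 + 12) × 25 + 23 = 88823.
Real time: 88823 / (25) = 88823/25 s.
Target frame: (88823/25) × (24) = 2131752/25 ≈ 85270.080 → 85270.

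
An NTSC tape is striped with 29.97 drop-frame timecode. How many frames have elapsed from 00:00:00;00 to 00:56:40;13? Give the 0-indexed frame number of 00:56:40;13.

As if non-drop at 30 labels/s: (0 × 3600 + 56 × 60 + 40) × 30 + 13 = 102013.
Minute boundaries passed: 56; those not divisible by 10: 56 − 5 = 51; dropped labels = 2 × 51 = 102.
Actual frame index = 102013 − 102 = 101911.

101911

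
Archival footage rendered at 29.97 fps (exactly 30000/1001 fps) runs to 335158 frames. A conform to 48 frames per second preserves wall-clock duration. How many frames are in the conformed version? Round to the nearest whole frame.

Frames at target rate = 335158 × (48) / (30000/1001) = 335493158/625 ≈ 536789.053.
Nearest whole frame: 536789.

536789 frames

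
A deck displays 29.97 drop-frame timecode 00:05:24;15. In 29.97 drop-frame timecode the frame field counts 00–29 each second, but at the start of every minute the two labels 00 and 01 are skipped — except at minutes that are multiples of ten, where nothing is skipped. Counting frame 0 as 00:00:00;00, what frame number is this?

9725

Complete 10-minute blocks: 0, each 17982 frames → 0.
Remaining 5 whole minutes in the current block: 1800 + 4 × 1798 = 8992 frames.
Within the current minute: 24 × 30 + 15 − 2 = 733 (labels ;00/;01 skipped at this minute). Total = 0 + 8992 + 733 = 9725.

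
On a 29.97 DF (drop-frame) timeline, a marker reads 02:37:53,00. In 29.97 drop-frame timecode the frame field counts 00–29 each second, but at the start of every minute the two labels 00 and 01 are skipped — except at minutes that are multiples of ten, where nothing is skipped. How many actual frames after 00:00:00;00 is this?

283906

Complete 10-minute blocks: 15, each 17982 frames → 269730.
Remaining 7 whole minutes in the current block: 1800 + 6 × 1798 = 12588 frames.
Within the current minute: 53 × 30 + 0 − 2 = 1588 (labels ;00/;01 skipped at this minute). Total = 269730 + 12588 + 1588 = 283906.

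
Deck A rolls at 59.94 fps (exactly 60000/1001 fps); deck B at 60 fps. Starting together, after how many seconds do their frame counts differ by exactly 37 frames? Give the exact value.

The gap grows by |60 − 60000/1001| = 60/1001 frames per second.
Time for a 37-frame gap: 37 ÷ (60/1001) = 37037/60 s.

37037/60 seconds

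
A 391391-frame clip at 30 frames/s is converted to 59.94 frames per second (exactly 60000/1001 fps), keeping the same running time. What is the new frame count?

782000 frames

Target frames = source frames × (target rate / source rate) = 391391 × (60000/1001)/(30) = 391391 × 2000/1001 = 782000.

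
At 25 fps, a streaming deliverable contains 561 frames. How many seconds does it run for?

22.44 seconds

Running time = 561 / (25) = 22.44 s.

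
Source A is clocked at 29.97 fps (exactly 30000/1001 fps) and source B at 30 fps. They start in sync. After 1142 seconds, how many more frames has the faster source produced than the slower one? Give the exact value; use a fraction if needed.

34260/1001 frames

A emits 30000/1001 × 1142 = 34260000/1001 frames; B emits 30 × 1142 = 34260.
Difference = 34260/1001 frames (≈ 34.2258); B is ahead of A.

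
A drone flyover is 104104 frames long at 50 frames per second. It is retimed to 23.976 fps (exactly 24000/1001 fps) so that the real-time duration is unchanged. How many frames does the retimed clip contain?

49920 frames

Target frames = source frames × (target rate / source rate) = 104104 × (24000/1001)/(50) = 104104 × 480/1001 = 49920.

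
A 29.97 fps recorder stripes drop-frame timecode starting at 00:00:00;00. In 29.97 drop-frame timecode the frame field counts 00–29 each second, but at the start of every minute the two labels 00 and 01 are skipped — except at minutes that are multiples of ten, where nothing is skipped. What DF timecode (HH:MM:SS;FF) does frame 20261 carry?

Ten DF minutes hold 17982 frames, so frame 20261 lies in block 1 (frames 17982–35963) with 2279 frames into that block.
The block's first minute is 1800 frames and the rest 1798 each; 2279 frames reaches minute 1, so 1 × 18 + 1 × 2 = 20 labels have been skipped so far.
Adding those back, label number 20261 + 20 = 20281 at 30 labels/s is 676 s + 1 f = 0 h 11 min 16 s frame 1, i.e. 00:11:16;01.

00:11:16;01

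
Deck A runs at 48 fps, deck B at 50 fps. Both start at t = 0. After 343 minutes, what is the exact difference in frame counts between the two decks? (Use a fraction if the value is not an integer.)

343 min = 20580 s.
A emits 48 × 20580 = 987840 frames; B emits 50 × 20580 = 1029000.
Difference = 41160 frames; B is ahead of A.

41160 frames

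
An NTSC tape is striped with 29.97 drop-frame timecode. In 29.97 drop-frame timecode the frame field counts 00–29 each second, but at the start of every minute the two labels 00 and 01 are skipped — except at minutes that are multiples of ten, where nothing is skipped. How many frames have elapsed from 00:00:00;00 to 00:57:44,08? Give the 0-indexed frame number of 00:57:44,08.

Complete 10-minute blocks: 5, each 17982 frames → 89910.
Remaining 7 whole minutes in the current block: 1800 + 6 × 1798 = 12588 frames.
Within the current minute: 44 × 30 + 8 − 2 = 1326 (labels ;00/;01 skipped at this minute). Total = 89910 + 12588 + 1326 = 103824.

103824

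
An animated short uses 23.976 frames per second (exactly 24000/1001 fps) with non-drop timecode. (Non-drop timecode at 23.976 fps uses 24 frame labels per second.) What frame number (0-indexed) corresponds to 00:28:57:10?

Total seconds to the label: (0 × 3600 + 28 × 60 + 57) = 1737.
Frame index = 1737 × 24 + 10 = 41698.

frame 41698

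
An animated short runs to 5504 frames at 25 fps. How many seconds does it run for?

Running time = 5504 / (25) = 220.16 s.

220.16 seconds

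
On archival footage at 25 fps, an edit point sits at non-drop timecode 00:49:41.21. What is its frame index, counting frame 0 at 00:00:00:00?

frame 74546

Total seconds to the label: (0 × 3600 + 49 × 60 + 41) = 2981.
Frame index = 2981 × 25 + 21 = 74546.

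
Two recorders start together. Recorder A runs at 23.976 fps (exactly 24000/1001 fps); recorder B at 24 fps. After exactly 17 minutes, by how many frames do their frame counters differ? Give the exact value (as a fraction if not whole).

24480/1001 frames

17 min = 1020 s.
A emits 24000/1001 × 1020 = 24480000/1001 frames; B emits 24 × 1020 = 24480.
Difference = 24480/1001 frames (≈ 24.4555); B is ahead of A.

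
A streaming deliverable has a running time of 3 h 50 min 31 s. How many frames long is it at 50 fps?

3 h 50 min 31 s = 13831 s.
Frames = 13831 × 50 = 691550.

691550 frames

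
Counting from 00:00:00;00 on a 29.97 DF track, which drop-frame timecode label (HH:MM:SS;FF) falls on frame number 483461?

04:28:51;15

Each 10-minute DF block holds 10 × 60 × 30 − 9 × 2 = 17982 frames. 483461 ÷ 17982 → 26 full blocks, remainder 15929.
Within the partial block the first minute is 1800 frames and each further minute 1798, so 8 further minute boundaries passed. Total skipped labels = 18 × 26 + 2 × 8 = 484.
Non-drop label index = 483461 + 484 = 483945; at 30 labels/s that is 04:28:51:15, i.e. DF 04:28:51;15.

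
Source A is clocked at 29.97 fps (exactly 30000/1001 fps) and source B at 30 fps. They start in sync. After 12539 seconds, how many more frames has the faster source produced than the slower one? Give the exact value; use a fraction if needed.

376170/1001 frames

A emits 30000/1001 × 12539 = 376170000/1001 frames; B emits 30 × 12539 = 376170.
Difference = 376170/1001 frames (≈ 375.7942); B is ahead of A.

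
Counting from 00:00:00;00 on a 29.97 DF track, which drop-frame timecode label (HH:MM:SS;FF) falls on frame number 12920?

Ten DF minutes hold 17982 frames, so frame 12920 lies in block 0 (frames 0–17981) with 12920 frames into that block.
The block's first minute is 1800 frames and the rest 1798 each; 12920 frames reaches minute 7, so 0 × 18 + 7 × 2 = 14 labels have been skipped so far.
Adding those back, label number 12920 + 14 = 12934 at 30 labels/s is 431 s + 4 f = 0 h 7 min 11 s frame 4, i.e. 00:07:11;04.

00:07:11;04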